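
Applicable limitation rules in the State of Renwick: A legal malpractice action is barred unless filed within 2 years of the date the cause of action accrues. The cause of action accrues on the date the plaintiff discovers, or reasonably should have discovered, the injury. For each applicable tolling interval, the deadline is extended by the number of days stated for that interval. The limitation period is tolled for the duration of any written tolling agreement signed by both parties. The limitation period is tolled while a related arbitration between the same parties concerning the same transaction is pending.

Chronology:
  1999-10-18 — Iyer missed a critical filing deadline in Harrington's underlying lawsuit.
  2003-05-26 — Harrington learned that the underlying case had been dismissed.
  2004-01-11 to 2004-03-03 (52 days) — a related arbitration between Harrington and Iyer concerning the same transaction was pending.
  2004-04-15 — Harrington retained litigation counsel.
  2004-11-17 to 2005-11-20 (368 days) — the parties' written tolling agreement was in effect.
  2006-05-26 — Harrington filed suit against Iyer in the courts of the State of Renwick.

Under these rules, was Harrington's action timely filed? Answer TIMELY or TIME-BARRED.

The claim did not accrue until Harrington discovered the injury on 2003-05-26; the 1999-10-18 act date does not start the clock under the stated rule.
The untolled deadline — 2 years after 2003-05-26 — is 2005-05-26.
Because the pending related arbitration ran from 2004-01-11 to 2004-03-03, the deadline is extended by 52 days to 2005-07-17.
Because the written tolling agreement ran from 2004-11-17 to 2005-11-20, the deadline is extended by 368 days to 2006-07-20.
Nothing else in the chronology tolls or restarts the period.
Harrington filed on 2006-05-26, before the 2006-07-20 deadline, so the action is timely.

TIMELY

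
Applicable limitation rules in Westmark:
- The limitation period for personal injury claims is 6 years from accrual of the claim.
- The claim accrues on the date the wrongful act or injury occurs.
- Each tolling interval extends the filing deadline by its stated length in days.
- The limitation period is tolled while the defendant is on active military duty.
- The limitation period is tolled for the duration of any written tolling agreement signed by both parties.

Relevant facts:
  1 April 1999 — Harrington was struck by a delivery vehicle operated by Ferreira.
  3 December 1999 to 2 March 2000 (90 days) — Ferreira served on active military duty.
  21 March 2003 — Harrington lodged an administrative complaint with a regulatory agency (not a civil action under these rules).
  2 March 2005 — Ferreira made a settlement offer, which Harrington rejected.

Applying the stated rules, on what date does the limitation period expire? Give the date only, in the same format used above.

The claim accrued on 1 April 1999, when the wrongful act occurred.
The untolled deadline — 6 years after 1 April 1999 — is 1 April 2005.
Because the defendant's active military service ran from 3 December 1999 to 2 March 2000, the deadline is extended by 90 days to 30 June 2005.
The other events in the timeline have no effect on the limitation period under the stated rules.

30 June 2005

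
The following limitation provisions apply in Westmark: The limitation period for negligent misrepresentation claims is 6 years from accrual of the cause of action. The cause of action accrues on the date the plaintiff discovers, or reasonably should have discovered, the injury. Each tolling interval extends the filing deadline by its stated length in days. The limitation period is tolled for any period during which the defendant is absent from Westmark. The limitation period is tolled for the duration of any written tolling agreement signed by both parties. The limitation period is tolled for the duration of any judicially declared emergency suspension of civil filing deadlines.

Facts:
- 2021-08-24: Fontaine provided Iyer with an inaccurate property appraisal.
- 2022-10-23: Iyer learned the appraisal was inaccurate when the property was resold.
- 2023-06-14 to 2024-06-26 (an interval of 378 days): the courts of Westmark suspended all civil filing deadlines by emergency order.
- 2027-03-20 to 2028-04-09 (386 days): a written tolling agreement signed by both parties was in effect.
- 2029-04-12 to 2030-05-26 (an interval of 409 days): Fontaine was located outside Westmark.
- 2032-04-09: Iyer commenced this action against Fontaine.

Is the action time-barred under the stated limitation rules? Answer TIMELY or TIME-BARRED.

TIME-BARRED

Accrual is tied to discovery, so the period began on 2022-10-23 rather than on 2021-08-24 when the act occurred.
Adding the 6 years base period to 2022-10-23 gives a deadline of 2028-10-23, before any tolling.
Because the emergency suspension of filing deadlines ran from 2023-06-14 to 2024-06-26, the deadline is extended by 378 days to 2029-11-05.
Because the written tolling agreement ran from 2027-03-20 to 2028-04-09, the deadline is extended by 386 days to 2030-11-26.
The defendant's absence from the jurisdiction from 2029-04-12 to 2030-05-26 tolled the period for 409 days, extending the deadline to 2032-01-09.
Filing on 2032-04-09 missed the 2032-01-09 deadline — the action is time-barred.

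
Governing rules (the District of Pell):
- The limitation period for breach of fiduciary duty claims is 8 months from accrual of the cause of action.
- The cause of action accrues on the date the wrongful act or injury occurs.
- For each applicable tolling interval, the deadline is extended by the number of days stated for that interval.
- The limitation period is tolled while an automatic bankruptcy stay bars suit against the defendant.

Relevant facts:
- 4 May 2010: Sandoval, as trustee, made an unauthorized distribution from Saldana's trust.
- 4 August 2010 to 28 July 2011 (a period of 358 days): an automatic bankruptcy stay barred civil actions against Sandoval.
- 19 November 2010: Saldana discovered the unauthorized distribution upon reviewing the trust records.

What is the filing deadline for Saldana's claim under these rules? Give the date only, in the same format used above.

Accrual is governed by the date of the act, so the period began to run on 4 May 2010; the later discovery on 19 November 2010 is irrelevant under the stated rule.
8 months from 4 May 2010 is 4 January 2011.
The automatic bankruptcy stay from 4 August 2010 to 28 July 2011 tolled the period for 358 days, extending the deadline to 28 December 2011.

28 December 2011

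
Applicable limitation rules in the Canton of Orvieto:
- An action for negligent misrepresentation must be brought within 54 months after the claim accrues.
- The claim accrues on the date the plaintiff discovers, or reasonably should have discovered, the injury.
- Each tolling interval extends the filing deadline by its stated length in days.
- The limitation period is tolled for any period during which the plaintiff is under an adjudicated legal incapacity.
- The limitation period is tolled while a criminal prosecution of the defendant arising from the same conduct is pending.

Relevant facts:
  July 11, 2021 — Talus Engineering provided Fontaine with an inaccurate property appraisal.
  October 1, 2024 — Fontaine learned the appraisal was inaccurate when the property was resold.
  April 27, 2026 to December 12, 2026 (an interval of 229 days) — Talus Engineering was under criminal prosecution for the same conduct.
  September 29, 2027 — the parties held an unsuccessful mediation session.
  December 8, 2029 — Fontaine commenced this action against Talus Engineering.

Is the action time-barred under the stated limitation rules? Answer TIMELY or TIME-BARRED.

TIME-BARRED

Accrual is tied to discovery, so the period began on October 1, 2024 rather than on July 11, 2021 when the act occurred.
The untolled deadline — 54 months after October 1, 2024 — is April 1, 2029.
The period was tolled for 229 days by the pending criminal prosecution (April 27, 2026 to December 12, 2026), pushing the deadline to November 16, 2029.
Nothing else in the chronology tolls or restarts the period.
Filing on December 8, 2029 missed the November 16, 2029 deadline — the action is time-barred.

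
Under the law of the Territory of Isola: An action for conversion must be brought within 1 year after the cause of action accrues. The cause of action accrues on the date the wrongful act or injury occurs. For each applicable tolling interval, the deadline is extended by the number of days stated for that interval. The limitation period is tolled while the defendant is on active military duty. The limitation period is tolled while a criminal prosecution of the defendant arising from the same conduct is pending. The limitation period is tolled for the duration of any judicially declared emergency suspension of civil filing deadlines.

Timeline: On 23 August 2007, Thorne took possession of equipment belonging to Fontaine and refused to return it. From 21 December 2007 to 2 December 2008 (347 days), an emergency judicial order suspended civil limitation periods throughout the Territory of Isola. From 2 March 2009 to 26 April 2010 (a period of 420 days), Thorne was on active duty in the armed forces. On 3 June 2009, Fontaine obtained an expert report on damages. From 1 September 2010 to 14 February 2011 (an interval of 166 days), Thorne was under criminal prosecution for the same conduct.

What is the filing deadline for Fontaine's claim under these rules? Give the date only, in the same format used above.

The cause of action accrued on 23 August 2007, the date of the act.
1 year from 23 August 2007 is 23 August 2008.
The period was tolled for 347 days by the emergency suspension of filing deadlines (21 December 2007 to 2 December 2008), pushing the deadline to 5 August 2009.
Because the defendant's active military service ran from 2 March 2009 to 26 April 2010, the deadline is extended by 420 days to 29 September 2010.
The pending criminal prosecution from 1 September 2010 to 14 February 2011 tolled the period for 166 days, extending the deadline to 14 March 2011.
The other events in the timeline have no effect on the limitation period under the stated rules.

14 March 2011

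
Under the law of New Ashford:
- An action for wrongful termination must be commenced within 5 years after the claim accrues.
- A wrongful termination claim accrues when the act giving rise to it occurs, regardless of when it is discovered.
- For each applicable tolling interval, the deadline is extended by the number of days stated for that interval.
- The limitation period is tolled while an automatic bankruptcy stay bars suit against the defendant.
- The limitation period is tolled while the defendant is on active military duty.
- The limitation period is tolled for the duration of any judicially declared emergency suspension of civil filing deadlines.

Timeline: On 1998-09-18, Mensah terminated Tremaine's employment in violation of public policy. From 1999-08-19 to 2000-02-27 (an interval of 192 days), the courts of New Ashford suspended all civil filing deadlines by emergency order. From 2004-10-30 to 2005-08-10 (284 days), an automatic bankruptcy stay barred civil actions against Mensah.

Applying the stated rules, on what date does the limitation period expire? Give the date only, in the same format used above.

The claim accrued on 1998-09-18, the date of the act.
Adding the 5 years base period to 1998-09-18 gives a deadline of 2003-09-18, before any tolling.
The emergency suspension of filing deadlines from 1999-08-19 to 2000-02-27 tolled the period for 192 days, extending the deadline to 2004-03-28.
The automatic bankruptcy stay from 2004-10-30 to 2005-08-10 began after the period had already run on 2004-03-28, so it has no tolling effect.

2004-03-28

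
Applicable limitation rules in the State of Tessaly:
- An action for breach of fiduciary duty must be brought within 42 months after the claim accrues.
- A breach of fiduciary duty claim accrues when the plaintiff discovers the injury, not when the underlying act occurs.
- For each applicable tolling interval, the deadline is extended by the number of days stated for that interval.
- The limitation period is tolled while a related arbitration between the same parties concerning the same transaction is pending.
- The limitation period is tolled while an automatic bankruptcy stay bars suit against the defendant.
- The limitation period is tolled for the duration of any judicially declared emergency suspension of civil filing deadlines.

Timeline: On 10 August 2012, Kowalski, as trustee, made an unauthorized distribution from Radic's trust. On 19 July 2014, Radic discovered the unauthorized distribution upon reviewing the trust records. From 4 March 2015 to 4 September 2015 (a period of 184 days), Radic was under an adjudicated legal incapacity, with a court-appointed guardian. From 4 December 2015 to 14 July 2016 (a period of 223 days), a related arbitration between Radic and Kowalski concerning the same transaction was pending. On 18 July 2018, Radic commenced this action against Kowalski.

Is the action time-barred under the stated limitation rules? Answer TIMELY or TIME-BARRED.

Accrual is tied to discovery, so the period began on 19 July 2014 rather than on 10 August 2012 when the act occurred.
Adding the 42 months base period to 19 July 2014 gives a deadline of 19 January 2018, before any tolling.
Because the pending related arbitration ran from 4 December 2015 to 14 July 2016, the deadline is extended by 223 days to 30 August 2018.
Although the plaintiff's incapacity ran from 4 March 2015 to 4 September 2015, the stated rules do not make that a tolling event, so it is disregarded.
The 18 July 2018 filing precedes the 30 August 2018 deadline; the claim is timely.

TIMELY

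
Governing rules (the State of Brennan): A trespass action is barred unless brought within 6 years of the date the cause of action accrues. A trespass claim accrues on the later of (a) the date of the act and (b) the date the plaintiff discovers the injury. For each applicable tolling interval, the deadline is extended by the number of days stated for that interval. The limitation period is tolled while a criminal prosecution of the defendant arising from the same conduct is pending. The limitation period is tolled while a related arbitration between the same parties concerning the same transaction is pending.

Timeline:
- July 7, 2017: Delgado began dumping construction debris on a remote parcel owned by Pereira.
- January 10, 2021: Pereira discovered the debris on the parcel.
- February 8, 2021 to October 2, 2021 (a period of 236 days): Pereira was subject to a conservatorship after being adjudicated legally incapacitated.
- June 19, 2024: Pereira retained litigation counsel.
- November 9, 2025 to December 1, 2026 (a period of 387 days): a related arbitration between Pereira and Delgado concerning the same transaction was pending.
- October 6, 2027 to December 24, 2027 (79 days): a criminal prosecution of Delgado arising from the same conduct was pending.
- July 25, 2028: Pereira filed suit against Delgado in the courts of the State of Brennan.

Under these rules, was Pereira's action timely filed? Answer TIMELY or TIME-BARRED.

TIME-BARRED

The claim accrued on January 10, 2021 — the later of the July 7, 2017 act and the January 10, 2021 discovery.
6 years from January 10, 2021 is January 10, 2027.
The period was tolled for 387 days by the pending related arbitration (November 9, 2025 to December 1, 2026), pushing the deadline to February 1, 2028.
The pending criminal prosecution from October 6, 2027 to December 24, 2027 tolled the period for 79 days, extending the deadline to April 20, 2028.
Although the plaintiff's incapacity ran from February 8, 2021 to October 2, 2021, the stated rules do not make that a tolling event, so it is disregarded.
None of the other events listed affects the running of the period under the stated rules.
Filing on July 25, 2028 missed the April 20, 2028 deadline — the action is time-barred.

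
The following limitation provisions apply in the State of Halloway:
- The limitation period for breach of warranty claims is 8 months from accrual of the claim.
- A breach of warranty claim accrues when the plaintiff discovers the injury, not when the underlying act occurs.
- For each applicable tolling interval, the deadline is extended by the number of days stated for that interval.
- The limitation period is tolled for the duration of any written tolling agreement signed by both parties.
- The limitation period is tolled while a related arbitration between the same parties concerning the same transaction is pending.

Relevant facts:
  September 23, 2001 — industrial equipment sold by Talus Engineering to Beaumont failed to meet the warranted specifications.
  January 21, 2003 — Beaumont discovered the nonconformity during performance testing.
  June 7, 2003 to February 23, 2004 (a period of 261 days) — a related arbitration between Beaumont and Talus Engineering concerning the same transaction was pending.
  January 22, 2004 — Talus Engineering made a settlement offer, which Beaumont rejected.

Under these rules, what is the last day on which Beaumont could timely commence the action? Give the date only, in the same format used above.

June 8, 2004

The claim did not accrue until Beaumont discovered the injury on January 21, 2003; the September 23, 2001 act date does not start the clock under the stated rule.
Adding the 8 months base period to January 21, 2003 gives a deadline of September 21, 2003, before any tolling.
The pending related arbitration from June 7, 2003 to February 23, 2004 tolled the period for 261 days, extending the deadline to June 8, 2004.
The other events in the timeline have no effect on the limitation period under the stated rules.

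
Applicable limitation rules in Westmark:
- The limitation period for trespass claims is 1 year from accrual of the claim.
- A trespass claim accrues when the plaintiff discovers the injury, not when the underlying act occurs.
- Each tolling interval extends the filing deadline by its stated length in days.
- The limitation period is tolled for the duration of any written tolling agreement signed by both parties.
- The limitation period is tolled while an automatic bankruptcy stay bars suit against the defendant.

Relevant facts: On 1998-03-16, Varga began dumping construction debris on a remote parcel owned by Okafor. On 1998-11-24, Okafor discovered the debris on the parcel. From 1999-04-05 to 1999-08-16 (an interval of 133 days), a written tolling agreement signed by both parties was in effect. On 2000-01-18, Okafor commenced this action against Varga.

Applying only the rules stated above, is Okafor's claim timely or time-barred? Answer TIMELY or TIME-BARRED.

TIMELY

The claim did not accrue until Okafor discovered the injury on 1998-11-24; the 1998-03-16 act date does not start the clock under the stated rule.
1 year from 1998-11-24 is 1999-11-24.
Because the written tolling agreement ran from 1999-04-05 to 1999-08-16, the deadline is extended by 133 days to 2000-04-05.
Filing on 2000-01-18 beat the 2000-04-05 deadline — the action is timely.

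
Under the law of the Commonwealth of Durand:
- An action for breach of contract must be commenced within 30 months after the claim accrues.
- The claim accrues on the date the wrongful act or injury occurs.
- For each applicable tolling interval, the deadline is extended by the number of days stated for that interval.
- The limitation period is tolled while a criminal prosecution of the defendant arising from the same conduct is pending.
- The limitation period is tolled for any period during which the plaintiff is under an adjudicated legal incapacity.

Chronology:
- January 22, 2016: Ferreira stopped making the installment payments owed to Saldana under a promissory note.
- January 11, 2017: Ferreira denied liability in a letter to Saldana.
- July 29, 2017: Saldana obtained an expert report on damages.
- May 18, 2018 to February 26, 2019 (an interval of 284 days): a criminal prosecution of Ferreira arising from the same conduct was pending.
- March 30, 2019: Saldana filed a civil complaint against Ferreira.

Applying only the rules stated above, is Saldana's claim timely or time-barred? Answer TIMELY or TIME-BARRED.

The limitation period began to run on January 22, 2016.
30 months from January 22, 2016 is July 22, 2018.
The period was tolled for 284 days by the pending criminal prosecution (May 18, 2018 to February 26, 2019), pushing the deadline to May 2, 2019.
Nothing else in the chronology tolls or restarts the period.
Filing on March 30, 2019 beat the May 2, 2019 deadline — the action is timely.

TIMELY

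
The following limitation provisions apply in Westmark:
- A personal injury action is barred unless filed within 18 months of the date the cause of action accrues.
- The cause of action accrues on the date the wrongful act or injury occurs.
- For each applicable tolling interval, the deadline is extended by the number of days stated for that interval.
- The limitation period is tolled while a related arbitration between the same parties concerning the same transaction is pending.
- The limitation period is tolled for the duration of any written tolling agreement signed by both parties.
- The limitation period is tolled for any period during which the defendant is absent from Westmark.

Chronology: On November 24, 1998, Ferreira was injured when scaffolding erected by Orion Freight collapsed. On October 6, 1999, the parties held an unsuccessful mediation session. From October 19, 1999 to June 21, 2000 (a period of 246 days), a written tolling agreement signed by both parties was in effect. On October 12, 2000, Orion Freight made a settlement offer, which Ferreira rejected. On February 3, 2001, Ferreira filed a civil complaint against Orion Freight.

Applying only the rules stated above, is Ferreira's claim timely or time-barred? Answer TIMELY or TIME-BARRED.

The claim accrued on November 24, 1998, when the wrongful act occurred.
Adding the 18 months base period to November 24, 1998 gives a deadline of May 24, 2000, before any tolling.
The period was tolled for 246 days by the written tolling agreement (October 19, 1999 to June 21, 2000), pushing the deadline to January 25, 2001.
The other events in the timeline have no effect on the limitation period under the stated rules.
The February 3, 2001 filing falls after the January 25, 2001 deadline; the claim is time-barred.

TIME-BARRED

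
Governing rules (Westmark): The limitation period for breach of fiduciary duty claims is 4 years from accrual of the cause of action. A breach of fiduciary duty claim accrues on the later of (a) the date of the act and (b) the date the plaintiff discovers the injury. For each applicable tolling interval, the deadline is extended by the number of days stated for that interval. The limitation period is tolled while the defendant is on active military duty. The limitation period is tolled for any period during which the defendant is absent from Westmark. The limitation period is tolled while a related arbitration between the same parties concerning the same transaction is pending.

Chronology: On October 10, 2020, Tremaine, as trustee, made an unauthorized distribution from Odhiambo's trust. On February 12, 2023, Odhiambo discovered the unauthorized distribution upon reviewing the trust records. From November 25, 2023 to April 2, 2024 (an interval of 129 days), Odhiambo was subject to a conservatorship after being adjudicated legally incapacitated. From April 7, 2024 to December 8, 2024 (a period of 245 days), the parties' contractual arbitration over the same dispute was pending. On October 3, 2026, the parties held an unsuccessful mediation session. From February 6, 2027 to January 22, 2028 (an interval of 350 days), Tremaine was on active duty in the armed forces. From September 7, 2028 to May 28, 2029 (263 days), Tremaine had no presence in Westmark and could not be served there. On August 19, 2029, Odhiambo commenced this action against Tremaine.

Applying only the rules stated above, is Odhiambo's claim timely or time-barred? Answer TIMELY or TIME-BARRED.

TIME-BARRED

The claim accrued on February 12, 2023 — the later of the October 10, 2020 act and the February 12, 2023 discovery.
The untolled deadline — 4 years after February 12, 2023 — is February 12, 2027.
The pending related arbitration from April 7, 2024 to December 8, 2024 tolled the period for 245 days, extending the deadline to October 15, 2027.
Because the defendant's active military service ran from February 6, 2027 to January 22, 2028, the deadline is extended by 350 days to September 29, 2028.
The period was tolled for 263 days by the defendant's absence from the jurisdiction (September 7, 2028 to May 28, 2029), pushing the deadline to June 19, 2029.
No stated provision tolls the period for the plaintiff's incapacity, so the interval from November 25, 2023 to April 2, 2024 has no effect on the deadline.
Nothing else in the chronology tolls or restarts the period.
The August 19, 2029 filing falls after the June 19, 2029 deadline; the claim is time-barred.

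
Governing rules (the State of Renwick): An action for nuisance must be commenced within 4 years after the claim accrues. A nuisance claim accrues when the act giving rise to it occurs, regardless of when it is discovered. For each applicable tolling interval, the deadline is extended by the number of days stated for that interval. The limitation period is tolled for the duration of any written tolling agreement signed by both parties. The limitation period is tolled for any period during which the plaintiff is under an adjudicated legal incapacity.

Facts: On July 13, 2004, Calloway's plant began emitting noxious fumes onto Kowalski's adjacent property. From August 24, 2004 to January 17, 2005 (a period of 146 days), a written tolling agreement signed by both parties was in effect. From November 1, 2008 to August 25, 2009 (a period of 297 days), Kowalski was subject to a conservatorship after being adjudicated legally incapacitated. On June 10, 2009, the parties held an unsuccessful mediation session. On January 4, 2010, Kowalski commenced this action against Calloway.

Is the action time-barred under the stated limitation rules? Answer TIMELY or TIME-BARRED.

The limitation period began to run on July 13, 2004.
Adding the 4 years base period to July 13, 2004 gives a deadline of July 13, 2008, before any tolling.
The period was tolled for 146 days by the written tolling agreement (August 24, 2004 to January 17, 2005), pushing the deadline to December 6, 2008.
Because the plaintiff's legal incapacity ran from November 1, 2008 to August 25, 2009, the deadline is extended by 297 days to September 29, 2009.
The other events in the timeline have no effect on the limitation period under the stated rules.
Filing on January 4, 2010 missed the September 29, 2009 deadline — the action is time-barred.

TIME-BARRED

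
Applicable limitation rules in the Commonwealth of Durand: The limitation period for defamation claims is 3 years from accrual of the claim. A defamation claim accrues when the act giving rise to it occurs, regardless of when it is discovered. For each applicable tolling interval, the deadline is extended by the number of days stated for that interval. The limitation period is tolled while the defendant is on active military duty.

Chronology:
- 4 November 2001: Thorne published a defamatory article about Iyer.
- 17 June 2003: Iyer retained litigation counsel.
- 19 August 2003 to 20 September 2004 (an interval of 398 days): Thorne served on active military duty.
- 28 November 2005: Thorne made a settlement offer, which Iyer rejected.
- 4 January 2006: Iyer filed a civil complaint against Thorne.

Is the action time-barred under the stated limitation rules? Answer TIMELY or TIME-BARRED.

The claim accrued on 4 November 2001, when the wrongful act occurred.
The untolled deadline — 3 years after 4 November 2001 — is 4 November 2004.
The defendant's active military service from 19 August 2003 to 20 September 2004 tolled the period for 398 days, extending the deadline to 7 December 2005.
None of the other events listed affects the running of the period under the stated rules.
Iyer filed on 4 January 2006, after the 7 December 2005 deadline, so the action is time-barred.

TIME-BARRED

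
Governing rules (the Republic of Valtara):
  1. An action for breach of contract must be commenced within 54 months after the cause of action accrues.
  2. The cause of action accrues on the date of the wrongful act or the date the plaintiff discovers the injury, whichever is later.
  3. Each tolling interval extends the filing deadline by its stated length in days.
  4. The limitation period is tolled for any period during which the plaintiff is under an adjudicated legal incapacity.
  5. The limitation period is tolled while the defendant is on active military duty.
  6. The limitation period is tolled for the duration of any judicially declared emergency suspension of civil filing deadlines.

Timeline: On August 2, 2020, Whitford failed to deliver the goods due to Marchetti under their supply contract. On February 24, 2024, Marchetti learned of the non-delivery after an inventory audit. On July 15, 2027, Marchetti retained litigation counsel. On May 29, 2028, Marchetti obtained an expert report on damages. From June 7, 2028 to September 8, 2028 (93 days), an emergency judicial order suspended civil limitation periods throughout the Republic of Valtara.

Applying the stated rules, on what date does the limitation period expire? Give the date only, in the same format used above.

November 25, 2028

Because discovery on February 24, 2024 post-dates the August 2, 2020 act, accrual under the later-of rule falls on February 24, 2024.
The untolled deadline — 54 months after February 24, 2024 — is August 24, 2028.
The period was tolled for 93 days by the emergency suspension of filing deadlines (June 7, 2028 to September 8, 2028), pushing the deadline to November 25, 2028.
Nothing else in the chronology tolls or restarts the period.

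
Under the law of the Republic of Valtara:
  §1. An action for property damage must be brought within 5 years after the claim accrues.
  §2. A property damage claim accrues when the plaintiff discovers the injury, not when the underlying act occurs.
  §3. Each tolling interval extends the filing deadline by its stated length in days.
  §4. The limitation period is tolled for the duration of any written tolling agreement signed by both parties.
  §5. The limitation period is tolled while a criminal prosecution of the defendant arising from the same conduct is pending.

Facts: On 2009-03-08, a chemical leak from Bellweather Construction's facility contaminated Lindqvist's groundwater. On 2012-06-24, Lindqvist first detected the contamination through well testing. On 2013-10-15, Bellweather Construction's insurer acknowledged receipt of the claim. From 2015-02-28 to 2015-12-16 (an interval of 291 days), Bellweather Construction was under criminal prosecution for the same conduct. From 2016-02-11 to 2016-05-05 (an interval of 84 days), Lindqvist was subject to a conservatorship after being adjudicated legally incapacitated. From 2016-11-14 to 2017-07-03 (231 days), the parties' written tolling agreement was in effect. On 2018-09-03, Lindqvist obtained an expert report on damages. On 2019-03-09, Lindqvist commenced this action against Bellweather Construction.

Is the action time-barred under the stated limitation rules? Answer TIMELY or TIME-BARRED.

The claim did not accrue until Lindqvist discovered the injury on 2012-06-24; the 2009-03-08 act date does not start the clock under the stated rule.
The untolled deadline — 5 years after 2012-06-24 — is 2017-06-24.
Because the pending criminal prosecution ran from 2015-02-28 to 2015-12-16, the deadline is extended by 291 days to 2018-04-11.
Because the written tolling agreement ran from 2016-11-14 to 2017-07-03, the deadline is extended by 231 days to 2018-11-28.
The plaintiff's legal incapacity from 2016-02-11 to 2016-05-05 does not toll the period, because no stated rule makes the plaintiff's incapacity a tolling event.
The other events in the timeline have no effect on the limitation period under the stated rules.
The 2019-03-09 filing falls after the 2018-11-28 deadline; the claim is time-barred.

TIME-BARRED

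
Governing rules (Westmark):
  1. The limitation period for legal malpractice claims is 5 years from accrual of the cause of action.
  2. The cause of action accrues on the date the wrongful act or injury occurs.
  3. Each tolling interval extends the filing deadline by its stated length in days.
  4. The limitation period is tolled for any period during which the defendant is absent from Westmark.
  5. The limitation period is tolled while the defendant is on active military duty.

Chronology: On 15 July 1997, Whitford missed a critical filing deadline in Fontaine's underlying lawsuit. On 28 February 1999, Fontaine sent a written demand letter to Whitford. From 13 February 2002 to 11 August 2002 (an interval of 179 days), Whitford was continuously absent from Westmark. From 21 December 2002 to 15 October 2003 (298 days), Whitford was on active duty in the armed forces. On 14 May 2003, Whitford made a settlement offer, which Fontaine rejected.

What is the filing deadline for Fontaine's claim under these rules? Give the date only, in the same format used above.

4 November 2003

The claim accrued on 15 July 1997, when the wrongful act occurred.
The untolled deadline — 5 years after 15 July 1997 — is 15 July 2002.
The defendant's absence from the jurisdiction from 13 February 2002 to 11 August 2002 tolled the period for 179 days, extending the deadline to 10 January 2003.
Because the defendant's active military service ran from 21 December 2002 to 15 October 2003, the deadline is extended by 298 days to 4 November 2003.
The other events in the timeline have no effect on the limitation period under the stated rules.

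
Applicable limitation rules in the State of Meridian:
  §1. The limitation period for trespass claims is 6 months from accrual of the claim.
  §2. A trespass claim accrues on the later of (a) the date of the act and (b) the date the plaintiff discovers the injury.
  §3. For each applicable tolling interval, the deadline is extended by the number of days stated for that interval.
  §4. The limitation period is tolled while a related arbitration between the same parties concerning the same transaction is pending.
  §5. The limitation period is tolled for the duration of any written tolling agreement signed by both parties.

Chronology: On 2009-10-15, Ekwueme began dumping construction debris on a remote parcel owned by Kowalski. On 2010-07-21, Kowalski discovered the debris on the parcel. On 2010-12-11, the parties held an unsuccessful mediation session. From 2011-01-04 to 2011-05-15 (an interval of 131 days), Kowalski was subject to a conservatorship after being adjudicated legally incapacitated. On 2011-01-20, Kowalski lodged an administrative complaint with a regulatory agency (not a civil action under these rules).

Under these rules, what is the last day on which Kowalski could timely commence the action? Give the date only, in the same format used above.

Taking the later of the act (2009-10-15) and discovery (2010-07-21), the claim accrued on 2010-07-21.
6 months from 2010-07-21 is 2011-01-21.
No stated provision tolls the period for the plaintiff's incapacity, so the interval from 2011-01-04 to 2011-05-15 has no effect on the deadline.
Nothing else in the chronology tolls or restarts the period.

2011-01-21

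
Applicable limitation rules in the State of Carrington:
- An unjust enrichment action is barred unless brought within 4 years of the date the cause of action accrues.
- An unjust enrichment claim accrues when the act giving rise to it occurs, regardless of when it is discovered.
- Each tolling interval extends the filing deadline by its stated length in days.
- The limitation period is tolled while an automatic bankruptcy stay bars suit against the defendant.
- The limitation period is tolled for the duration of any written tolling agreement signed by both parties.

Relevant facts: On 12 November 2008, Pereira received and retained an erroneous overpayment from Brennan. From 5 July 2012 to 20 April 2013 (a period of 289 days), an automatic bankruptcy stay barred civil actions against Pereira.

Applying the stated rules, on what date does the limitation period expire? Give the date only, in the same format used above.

The cause of action accrued on 12 November 2008, the date of the act.
4 years from 12 November 2008 is 12 November 2012.
Because the automatic bankruptcy stay ran from 5 July 2012 to 20 April 2013, the deadline is extended by 289 days to 28 August 2013.

28 August 2013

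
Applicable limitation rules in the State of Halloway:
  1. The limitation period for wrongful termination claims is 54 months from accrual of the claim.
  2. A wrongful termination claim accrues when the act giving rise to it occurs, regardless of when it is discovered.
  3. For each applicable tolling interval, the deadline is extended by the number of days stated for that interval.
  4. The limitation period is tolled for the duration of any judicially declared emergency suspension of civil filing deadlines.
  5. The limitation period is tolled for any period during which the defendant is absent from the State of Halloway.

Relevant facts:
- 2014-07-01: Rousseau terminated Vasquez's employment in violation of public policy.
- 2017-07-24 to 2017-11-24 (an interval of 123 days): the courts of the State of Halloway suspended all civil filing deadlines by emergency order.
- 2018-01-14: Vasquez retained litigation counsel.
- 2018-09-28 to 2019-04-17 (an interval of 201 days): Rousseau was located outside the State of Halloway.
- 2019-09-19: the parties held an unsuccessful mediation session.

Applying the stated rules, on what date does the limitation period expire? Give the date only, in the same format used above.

2019-11-21

The claim accrued on 2014-07-01, when the wrongful act occurred.
54 months from 2014-07-01 is 2019-01-01.
Because the emergency suspension of filing deadlines ran from 2017-07-24 to 2017-11-24, the deadline is extended by 123 days to 2019-05-04.
The defendant's absence from the jurisdiction from 2018-09-28 to 2019-04-17 tolled the period for 201 days, extending the deadline to 2019-11-21.
Nothing else in the chronology tolls or restarts the period.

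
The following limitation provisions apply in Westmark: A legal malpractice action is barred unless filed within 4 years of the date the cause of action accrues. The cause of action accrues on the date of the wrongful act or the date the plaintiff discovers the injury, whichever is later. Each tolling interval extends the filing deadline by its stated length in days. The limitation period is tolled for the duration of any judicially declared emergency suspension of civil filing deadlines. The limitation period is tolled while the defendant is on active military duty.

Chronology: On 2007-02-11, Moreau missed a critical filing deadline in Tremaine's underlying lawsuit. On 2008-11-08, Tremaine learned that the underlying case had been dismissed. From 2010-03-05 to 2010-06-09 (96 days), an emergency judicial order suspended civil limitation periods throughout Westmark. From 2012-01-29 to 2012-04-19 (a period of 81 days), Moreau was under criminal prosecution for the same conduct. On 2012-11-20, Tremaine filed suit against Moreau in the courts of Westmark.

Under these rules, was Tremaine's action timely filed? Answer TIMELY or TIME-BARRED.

Because discovery on 2008-11-08 post-dates the 2007-02-11 act, accrual under the later-of rule falls on 2008-11-08.
4 years from 2008-11-08 is 2012-11-08.
Because the emergency suspension of filing deadlines ran from 2010-03-05 to 2010-06-09, the deadline is extended by 96 days to 2013-02-12.
Although a criminal prosecution ran from 2012-01-29 to 2012-04-19, the stated rules do not make that a tolling event, so it is disregarded.
Tremaine filed on 2012-11-20, before the 2013-02-12 deadline, so the action is timely.

TIMELY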